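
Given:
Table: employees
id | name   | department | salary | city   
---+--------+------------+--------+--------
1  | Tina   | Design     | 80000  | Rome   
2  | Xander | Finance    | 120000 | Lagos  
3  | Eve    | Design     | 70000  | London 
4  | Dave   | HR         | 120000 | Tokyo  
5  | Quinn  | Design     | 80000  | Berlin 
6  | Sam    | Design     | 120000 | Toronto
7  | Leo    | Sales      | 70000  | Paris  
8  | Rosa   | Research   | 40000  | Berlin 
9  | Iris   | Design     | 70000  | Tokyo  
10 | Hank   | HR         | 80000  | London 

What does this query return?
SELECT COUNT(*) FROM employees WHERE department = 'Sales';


Counting rows where department = 'Sales'
  Leo -> MATCH


1


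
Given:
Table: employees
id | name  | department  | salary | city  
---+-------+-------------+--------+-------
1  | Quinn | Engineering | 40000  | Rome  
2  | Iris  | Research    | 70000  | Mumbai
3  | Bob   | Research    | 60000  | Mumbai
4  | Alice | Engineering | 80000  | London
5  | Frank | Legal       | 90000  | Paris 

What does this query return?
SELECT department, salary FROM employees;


Projecting columns: department, salary

5 rows:
Engineering, 40000
Research, 70000
Research, 60000
Engineering, 80000
Legal, 90000


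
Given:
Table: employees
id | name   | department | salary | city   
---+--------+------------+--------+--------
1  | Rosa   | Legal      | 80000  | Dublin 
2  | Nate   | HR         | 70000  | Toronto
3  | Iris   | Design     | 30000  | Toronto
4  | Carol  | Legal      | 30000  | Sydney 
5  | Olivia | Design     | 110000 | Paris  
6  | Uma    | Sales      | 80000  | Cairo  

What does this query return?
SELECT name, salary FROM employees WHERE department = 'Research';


Filtering: department = 'Research'
Matching rows: 0

Empty result set (0 rows)


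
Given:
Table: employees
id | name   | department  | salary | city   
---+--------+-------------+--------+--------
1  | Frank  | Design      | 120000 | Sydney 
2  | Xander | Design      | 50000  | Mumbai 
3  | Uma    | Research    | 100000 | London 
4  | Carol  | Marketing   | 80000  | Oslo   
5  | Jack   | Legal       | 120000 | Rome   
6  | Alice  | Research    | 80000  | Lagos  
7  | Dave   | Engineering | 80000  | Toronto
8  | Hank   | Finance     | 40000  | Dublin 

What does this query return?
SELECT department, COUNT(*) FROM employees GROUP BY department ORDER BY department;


Assigning each row to its department group:
  Frank -> Design
  Xander -> Design
  Uma -> Research
  Carol -> Marketing
  Jack -> Legal
  Alice -> Research
  Dave -> Engineering
  Hank -> Finance


6 groups:
Design, 2
Engineering, 1
Finance, 1
Legal, 1
Marketing, 1
Research, 2


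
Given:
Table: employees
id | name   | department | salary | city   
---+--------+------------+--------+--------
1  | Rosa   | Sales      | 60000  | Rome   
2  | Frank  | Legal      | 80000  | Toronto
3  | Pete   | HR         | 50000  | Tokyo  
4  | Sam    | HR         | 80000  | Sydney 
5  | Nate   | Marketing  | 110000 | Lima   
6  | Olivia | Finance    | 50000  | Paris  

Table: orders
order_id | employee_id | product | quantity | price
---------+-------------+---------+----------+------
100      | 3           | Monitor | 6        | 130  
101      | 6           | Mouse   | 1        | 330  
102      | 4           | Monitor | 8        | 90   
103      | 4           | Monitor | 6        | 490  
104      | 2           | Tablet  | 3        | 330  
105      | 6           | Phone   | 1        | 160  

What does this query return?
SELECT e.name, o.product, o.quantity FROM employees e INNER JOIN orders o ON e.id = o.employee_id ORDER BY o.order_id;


Joining employees.id = orders.employee_id:
  employee Pete (id=3) -> order Monitor
  employee Olivia (id=6) -> order Mouse
  employee Sam (id=4) -> order Monitor
  employee Sam (id=4) -> order Monitor
  employee Frank (id=2) -> order Tablet
  employee Olivia (id=6) -> order Phone


6 rows:
Pete, Monitor, 6
Olivia, Mouse, 1
Sam, Monitor, 8
Sam, Monitor, 6
Frank, Tablet, 3
Olivia, Phone, 1


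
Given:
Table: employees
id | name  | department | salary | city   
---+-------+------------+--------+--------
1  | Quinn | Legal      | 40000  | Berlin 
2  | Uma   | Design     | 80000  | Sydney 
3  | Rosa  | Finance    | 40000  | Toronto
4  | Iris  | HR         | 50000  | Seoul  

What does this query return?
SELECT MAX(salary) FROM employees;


Salaries: 40000, 80000, 40000, 50000
MAX = 80000

80000


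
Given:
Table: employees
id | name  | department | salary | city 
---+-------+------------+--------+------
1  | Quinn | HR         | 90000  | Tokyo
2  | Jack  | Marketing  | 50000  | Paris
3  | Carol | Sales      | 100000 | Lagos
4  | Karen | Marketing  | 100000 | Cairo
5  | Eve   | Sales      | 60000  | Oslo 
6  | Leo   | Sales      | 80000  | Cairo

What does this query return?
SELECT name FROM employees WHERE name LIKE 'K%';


LIKE 'K%' matches names starting with 'K'
Matching: 1

1 rows:
Karen


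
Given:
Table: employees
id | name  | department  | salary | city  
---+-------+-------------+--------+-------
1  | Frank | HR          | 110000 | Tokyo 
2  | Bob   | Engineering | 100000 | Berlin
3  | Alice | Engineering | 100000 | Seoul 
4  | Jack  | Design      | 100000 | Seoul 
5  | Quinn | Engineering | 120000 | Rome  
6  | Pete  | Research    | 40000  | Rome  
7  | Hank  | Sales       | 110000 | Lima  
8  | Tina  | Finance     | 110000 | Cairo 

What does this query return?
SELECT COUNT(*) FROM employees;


COUNT(*) counts all rows

8


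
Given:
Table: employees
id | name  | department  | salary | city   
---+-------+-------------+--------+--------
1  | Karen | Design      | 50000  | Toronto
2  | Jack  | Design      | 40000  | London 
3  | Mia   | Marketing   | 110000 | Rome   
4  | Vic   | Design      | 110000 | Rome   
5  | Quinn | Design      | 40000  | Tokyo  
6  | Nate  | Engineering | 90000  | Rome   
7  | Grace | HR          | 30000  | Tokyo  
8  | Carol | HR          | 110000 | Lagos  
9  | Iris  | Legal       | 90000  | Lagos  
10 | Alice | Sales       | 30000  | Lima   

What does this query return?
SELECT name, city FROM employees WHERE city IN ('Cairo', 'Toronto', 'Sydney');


Filtering: city IN ('Cairo', 'Toronto', 'Sydney')
Matching: 1 rows

1 rows:
Karen, Toronto


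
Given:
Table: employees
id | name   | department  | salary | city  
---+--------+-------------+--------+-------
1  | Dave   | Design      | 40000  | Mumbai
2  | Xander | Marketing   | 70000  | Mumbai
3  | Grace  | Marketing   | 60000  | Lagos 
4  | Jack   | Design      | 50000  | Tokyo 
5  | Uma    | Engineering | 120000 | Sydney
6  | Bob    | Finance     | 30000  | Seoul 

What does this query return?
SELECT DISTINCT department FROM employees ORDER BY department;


All 'department' values (row order): Design, Marketing, Marketing, Design, Engineering, Finance
Removing duplicates leaves 4 unique value(s).

4 values:
Design
Engineering
Finance
Marketing


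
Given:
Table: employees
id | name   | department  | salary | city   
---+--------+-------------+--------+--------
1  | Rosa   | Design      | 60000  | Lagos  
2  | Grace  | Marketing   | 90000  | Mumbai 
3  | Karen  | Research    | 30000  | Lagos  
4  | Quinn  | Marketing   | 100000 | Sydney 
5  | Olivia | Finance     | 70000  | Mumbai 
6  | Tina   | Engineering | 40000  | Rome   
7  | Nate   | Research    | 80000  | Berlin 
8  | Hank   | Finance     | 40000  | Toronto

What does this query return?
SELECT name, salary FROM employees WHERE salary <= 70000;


Filtering: salary <= 70000
Matching: 5 rows

5 rows:
Rosa, 60000
Karen, 30000
Olivia, 70000
Tina, 40000
Hank, 40000


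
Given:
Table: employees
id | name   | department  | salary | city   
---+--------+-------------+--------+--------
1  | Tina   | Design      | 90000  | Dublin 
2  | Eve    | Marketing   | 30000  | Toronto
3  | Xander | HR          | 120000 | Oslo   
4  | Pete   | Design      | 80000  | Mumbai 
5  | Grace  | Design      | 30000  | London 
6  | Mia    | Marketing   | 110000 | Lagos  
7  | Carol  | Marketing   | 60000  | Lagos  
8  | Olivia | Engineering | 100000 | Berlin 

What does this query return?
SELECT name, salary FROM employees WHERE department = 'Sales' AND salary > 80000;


Filtering: department = 'Sales' AND salary > 80000
Matching: 0 rows

Empty result set (0 rows)


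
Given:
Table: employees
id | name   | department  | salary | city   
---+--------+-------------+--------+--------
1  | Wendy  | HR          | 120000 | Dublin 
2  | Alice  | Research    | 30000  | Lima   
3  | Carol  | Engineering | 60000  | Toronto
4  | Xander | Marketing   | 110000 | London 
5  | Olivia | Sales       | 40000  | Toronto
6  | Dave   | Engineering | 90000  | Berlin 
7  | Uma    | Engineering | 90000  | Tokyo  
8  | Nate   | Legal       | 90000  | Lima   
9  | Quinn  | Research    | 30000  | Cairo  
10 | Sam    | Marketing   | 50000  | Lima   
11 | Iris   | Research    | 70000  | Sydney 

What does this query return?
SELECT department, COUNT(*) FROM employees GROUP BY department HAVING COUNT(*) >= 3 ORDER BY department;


Groups with count >= 3:
  Engineering: 3 -> PASS
  Research: 3 -> PASS
  HR: 1 -> filtered out
  Legal: 1 -> filtered out
  Marketing: 2 -> filtered out
  Sales: 1 -> filtered out


2 groups:
Engineering, 3
Research, 3


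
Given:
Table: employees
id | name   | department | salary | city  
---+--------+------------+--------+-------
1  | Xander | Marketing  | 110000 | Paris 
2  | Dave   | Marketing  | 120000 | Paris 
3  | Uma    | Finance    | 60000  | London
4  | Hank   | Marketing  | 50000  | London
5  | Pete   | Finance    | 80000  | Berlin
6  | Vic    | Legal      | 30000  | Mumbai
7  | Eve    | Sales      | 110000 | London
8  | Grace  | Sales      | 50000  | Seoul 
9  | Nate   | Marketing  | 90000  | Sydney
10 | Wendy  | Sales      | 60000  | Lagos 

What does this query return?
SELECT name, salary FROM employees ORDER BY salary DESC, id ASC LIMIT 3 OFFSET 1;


Sort by salary DESC (id ASC tiebreak), then skip 1 and take 3
Rows 2 through 4

3 rows:
Xander, 110000
Eve, 110000
Nate, 90000


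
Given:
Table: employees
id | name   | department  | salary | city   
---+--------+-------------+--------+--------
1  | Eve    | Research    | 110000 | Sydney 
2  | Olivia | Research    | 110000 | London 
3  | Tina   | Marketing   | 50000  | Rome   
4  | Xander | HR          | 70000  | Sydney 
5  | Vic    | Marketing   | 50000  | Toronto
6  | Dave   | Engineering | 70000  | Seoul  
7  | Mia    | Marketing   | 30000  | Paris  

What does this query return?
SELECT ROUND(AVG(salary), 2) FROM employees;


SUM(salary) = 490000
COUNT = 7
ROUND(AVG, 2) = ROUND(490000 / 7, 2) = 70000.0

70000.0


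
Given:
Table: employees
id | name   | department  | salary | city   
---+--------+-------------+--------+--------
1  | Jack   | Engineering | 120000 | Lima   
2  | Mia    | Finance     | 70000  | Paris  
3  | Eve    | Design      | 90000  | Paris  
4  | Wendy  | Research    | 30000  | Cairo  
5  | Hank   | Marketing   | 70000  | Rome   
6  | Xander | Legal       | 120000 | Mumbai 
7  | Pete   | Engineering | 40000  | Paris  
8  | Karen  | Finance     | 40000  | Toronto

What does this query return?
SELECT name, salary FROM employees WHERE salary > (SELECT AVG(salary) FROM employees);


Subquery: AVG(salary) = 72500.0
Filtering: salary > 72500.0
  Jack (120000) -> MATCH
  Eve (90000) -> MATCH
  Xander (120000) -> MATCH


3 rows:
Jack, 120000
Eve, 90000
Xander, 120000


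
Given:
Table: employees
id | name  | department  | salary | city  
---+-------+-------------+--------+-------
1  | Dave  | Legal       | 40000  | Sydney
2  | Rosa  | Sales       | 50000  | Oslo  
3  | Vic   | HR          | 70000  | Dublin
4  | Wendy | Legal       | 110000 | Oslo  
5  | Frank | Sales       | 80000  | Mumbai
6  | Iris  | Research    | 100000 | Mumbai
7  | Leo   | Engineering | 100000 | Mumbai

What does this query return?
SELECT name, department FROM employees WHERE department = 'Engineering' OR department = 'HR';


Filtering: department = 'Engineering' OR 'HR'
Matching: 2 rows

2 rows:
Vic, HR
Leo, Engineering


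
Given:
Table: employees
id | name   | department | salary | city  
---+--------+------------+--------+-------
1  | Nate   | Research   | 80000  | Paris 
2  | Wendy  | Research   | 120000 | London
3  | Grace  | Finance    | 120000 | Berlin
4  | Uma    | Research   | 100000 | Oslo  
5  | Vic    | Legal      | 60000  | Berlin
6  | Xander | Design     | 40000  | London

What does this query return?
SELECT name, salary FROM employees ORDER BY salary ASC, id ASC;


Sorting by salary ASC, then id ASC for ties

6 rows:
Xander, 40000
Vic, 60000
Nate, 80000
Uma, 100000
Wendy, 120000
Grace, 120000


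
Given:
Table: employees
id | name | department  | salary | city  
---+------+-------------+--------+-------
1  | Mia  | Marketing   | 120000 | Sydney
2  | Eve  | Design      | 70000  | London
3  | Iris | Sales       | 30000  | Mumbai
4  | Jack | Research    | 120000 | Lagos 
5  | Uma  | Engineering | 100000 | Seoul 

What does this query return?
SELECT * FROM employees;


SELECT * returns all 5 rows with all columns

5 rows:
1, Mia, Marketing, 120000, Sydney
2, Eve, Design, 70000, London
3, Iris, Sales, 30000, Mumbai
4, Jack, Research, 120000, Lagos
5, Uma, Engineering, 100000, Seoul


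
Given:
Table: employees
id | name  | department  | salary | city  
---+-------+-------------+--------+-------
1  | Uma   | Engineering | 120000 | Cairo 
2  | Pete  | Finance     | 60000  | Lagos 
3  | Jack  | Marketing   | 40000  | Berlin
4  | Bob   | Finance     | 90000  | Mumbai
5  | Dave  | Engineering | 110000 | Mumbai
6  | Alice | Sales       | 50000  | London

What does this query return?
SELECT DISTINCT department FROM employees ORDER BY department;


All 'department' values (row order): Engineering, Finance, Marketing, Finance, Engineering, Sales
Removing duplicates leaves 4 unique value(s).

4 values:
Engineering
Finance
Marketing
Sales


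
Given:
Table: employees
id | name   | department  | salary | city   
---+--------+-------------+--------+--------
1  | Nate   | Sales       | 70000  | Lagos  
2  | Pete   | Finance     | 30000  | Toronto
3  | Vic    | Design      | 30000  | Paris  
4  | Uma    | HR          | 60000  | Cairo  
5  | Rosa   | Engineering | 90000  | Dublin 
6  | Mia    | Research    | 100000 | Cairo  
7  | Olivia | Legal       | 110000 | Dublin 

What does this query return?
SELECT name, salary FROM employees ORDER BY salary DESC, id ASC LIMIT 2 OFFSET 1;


Sort by salary DESC (id ASC tiebreak), then skip 1 and take 2
Rows 2 through 3

2 rows:
Mia, 100000
Rosa, 90000


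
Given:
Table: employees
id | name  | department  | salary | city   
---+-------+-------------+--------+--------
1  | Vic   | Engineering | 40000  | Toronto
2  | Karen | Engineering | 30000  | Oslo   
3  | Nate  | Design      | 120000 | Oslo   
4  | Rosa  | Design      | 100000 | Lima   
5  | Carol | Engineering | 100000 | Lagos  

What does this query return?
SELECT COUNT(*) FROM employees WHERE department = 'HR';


Counting rows where department = 'HR'


0


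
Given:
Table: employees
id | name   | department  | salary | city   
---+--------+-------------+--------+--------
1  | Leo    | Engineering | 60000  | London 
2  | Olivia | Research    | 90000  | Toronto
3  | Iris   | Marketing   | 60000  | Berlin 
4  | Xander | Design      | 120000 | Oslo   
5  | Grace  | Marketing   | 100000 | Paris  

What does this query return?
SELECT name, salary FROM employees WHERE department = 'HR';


Filtering: department = 'HR'
Matching rows: 0

Empty result set (0 rows)


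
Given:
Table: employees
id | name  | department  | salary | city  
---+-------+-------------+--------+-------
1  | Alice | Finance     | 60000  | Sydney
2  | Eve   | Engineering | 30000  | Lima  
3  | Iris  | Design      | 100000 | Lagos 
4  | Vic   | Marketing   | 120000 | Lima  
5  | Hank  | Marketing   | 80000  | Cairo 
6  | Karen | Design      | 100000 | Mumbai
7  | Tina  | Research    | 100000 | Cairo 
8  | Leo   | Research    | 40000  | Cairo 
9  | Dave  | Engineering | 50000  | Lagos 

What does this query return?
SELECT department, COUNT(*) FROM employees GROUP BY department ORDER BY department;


Assigning each row to its department group:
  Alice -> Finance
  Eve -> Engineering
  Iris -> Design
  Vic -> Marketing
  Hank -> Marketing
  Karen -> Design
  Tina -> Research
  Leo -> Research
  Dave -> Engineering


5 groups:
Design, 2
Engineering, 2
Finance, 1
Marketing, 2
Research, 2


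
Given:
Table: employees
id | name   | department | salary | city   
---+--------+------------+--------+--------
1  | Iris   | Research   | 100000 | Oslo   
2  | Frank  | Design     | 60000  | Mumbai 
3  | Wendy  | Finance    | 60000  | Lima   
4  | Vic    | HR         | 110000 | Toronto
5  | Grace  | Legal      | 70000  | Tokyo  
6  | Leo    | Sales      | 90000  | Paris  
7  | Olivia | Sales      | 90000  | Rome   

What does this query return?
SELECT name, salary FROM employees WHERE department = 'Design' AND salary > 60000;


Filtering: department = 'Design' AND salary > 60000
Matching: 0 rows

Empty result set (0 rows)


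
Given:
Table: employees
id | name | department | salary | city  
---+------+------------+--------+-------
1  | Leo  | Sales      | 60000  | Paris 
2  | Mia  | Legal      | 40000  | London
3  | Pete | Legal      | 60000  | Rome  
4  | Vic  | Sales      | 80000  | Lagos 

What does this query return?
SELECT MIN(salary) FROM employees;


Salaries: 60000, 40000, 60000, 80000
MIN = 40000

40000


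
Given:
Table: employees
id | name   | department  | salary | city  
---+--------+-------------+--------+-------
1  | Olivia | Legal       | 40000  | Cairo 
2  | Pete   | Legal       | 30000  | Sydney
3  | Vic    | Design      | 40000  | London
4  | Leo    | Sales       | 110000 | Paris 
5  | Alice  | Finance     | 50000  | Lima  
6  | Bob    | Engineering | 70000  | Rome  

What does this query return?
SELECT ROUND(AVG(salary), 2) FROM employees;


SUM(salary) = 340000
COUNT = 6
ROUND(AVG, 2) = ROUND(340000 / 6, 2) = 56666.67

56666.67


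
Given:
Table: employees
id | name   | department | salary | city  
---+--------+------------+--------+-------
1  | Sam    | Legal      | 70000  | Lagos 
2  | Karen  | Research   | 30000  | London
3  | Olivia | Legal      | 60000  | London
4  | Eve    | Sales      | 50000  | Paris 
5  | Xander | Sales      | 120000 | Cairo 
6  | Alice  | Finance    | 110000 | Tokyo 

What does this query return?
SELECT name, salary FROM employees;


Projecting columns: name, salary

6 rows:
Sam, 70000
Karen, 30000
Olivia, 60000
Eve, 50000
Xander, 120000
Alice, 110000


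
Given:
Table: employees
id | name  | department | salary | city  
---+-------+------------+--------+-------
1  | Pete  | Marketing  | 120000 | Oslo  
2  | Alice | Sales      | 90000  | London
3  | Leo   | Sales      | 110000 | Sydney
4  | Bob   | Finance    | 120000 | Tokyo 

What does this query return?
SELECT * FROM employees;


SELECT * returns all 4 rows with all columns

4 rows:
1, Pete, Marketing, 120000, Oslo
2, Alice, Sales, 90000, London
3, Leo, Sales, 110000, Sydney
4, Bob, Finance, 120000, Tokyo


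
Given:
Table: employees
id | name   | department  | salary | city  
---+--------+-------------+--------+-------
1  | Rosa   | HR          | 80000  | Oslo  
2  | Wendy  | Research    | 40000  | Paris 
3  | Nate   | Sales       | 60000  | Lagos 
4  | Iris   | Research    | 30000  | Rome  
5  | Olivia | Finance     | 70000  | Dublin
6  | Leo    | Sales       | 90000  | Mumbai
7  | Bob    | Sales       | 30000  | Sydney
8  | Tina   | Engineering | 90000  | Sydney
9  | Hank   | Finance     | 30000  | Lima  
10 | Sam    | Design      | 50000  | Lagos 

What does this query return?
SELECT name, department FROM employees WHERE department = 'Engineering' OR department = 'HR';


Filtering: department = 'Engineering' OR 'HR'
Matching: 2 rows

2 rows:
Rosa, HR
Tina, Engineering


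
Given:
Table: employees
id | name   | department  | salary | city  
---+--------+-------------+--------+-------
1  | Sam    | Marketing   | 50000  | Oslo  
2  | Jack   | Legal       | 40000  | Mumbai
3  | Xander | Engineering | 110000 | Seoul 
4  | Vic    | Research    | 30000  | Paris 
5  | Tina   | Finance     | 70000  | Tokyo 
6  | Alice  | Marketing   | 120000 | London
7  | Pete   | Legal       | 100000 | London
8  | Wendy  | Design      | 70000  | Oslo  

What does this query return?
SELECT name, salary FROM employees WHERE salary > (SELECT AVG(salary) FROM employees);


Subquery: AVG(salary) = 73750.0
Filtering: salary > 73750.0
  Xander (110000) -> MATCH
  Alice (120000) -> MATCH
  Pete (100000) -> MATCH


3 rows:
Xander, 110000
Alice, 120000
Pete, 100000


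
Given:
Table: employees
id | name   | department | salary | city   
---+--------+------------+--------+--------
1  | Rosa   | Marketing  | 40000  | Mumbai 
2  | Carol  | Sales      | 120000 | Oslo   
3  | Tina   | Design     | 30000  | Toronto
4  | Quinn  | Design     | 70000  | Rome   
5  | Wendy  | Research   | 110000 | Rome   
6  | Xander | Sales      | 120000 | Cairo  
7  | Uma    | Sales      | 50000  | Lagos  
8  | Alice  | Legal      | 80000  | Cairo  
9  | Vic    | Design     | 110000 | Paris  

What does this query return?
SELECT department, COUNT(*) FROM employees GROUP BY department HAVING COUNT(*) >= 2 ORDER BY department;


Groups with count >= 2:
  Design: 3 -> PASS
  Sales: 3 -> PASS
  Legal: 1 -> filtered out
  Marketing: 1 -> filtered out
  Research: 1 -> filtered out


2 groups:
Design, 3
Sales, 3


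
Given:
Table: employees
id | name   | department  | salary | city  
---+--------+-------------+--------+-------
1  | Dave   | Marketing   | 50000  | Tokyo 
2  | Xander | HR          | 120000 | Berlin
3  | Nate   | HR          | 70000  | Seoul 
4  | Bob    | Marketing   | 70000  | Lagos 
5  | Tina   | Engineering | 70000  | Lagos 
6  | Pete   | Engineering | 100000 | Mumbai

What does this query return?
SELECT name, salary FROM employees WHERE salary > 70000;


Filtering: salary > 70000
Matching: 2 rows

2 rows:
Xander, 120000
Pete, 100000


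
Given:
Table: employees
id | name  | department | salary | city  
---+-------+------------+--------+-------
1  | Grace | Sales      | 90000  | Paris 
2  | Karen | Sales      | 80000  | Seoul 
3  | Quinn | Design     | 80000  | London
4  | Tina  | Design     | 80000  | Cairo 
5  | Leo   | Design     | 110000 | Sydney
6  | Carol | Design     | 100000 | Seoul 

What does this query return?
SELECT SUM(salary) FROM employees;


SUM(salary) = 90000 + 80000 + 80000 + 80000 + 110000 + 100000 = 540000

540000


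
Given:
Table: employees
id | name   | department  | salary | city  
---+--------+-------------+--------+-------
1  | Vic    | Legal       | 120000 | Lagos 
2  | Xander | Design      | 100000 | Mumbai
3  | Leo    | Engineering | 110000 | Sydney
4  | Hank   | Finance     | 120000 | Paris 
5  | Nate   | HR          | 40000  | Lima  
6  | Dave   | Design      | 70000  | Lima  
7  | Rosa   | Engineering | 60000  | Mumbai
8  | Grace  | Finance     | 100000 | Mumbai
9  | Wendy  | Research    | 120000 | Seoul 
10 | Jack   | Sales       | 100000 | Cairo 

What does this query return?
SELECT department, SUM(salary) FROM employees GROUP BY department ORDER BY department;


Summing salary within each department:
  Design: 100000 + 70000 = 170000
  Engineering: 110000 + 60000 = 170000
  Finance: 120000 + 100000 = 220000
  HR: 40000 = 40000
  Legal: 120000 = 120000
  Research: 120000 = 120000
  Sales: 100000 = 100000


7 groups:
Design, 170000
Engineering, 170000
Finance, 220000
HR, 40000
Legal, 120000
Research, 120000
Sales, 100000


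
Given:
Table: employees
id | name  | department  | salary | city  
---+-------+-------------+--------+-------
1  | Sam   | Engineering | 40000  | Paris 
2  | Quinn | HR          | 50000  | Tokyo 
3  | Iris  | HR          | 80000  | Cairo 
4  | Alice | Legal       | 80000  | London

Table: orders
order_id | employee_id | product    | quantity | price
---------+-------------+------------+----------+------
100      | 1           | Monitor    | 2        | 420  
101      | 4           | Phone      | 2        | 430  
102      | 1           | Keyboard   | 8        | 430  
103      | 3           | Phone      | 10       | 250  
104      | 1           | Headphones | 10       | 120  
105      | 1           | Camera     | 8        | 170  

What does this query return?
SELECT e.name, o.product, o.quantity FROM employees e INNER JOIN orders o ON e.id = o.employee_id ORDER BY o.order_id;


Joining employees.id = orders.employee_id:
  employee Sam (id=1) -> order Monitor
  employee Alice (id=4) -> order Phone
  employee Sam (id=1) -> order Keyboard
  employee Iris (id=3) -> order Phone
  employee Sam (id=1) -> order Headphones
  employee Sam (id=1) -> order Camera


6 rows:
Sam, Monitor, 2
Alice, Phone, 2
Sam, Keyboard, 8
Iris, Phone, 10
Sam, Headphones, 10
Sam, Camera, 8


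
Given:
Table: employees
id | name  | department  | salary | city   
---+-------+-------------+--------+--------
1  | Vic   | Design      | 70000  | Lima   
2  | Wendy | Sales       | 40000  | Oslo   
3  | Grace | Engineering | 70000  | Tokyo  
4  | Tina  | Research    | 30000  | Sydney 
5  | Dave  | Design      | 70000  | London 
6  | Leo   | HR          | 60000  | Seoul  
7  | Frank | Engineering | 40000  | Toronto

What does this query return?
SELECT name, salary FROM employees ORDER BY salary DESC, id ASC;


Sorting by salary DESC, then id ASC for ties

7 rows:
Vic, 70000
Grace, 70000
Dave, 70000
Leo, 60000
Wendy, 40000
Frank, 40000
Tina, 30000


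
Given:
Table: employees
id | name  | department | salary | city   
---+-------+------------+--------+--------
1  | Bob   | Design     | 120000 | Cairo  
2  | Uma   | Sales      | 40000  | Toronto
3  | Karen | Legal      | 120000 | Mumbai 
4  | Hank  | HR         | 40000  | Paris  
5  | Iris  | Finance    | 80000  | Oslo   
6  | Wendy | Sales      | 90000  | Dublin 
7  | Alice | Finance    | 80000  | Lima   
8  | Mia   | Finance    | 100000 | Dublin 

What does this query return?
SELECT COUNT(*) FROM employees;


COUNT(*) counts all rows

8


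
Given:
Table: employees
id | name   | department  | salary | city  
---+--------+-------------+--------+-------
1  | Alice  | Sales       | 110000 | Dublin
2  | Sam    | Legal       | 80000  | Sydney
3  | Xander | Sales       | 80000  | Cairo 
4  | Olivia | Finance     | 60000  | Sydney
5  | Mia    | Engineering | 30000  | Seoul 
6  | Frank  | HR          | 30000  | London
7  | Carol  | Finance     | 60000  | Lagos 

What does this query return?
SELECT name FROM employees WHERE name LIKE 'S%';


LIKE 'S%' matches names starting with 'S'
Matching: 1

1 rows:
Sam


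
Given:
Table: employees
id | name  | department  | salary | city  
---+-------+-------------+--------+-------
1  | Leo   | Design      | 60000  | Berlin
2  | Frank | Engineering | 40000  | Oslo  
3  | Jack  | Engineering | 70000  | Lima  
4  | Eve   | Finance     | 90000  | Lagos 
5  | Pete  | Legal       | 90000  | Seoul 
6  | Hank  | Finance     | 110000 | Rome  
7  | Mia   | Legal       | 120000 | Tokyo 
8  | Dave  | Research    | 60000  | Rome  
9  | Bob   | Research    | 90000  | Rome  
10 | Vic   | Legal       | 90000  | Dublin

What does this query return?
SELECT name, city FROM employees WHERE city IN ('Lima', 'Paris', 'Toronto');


Filtering: city IN ('Lima', 'Paris', 'Toronto')
Matching: 1 rows

1 rows:
Jack, Lima


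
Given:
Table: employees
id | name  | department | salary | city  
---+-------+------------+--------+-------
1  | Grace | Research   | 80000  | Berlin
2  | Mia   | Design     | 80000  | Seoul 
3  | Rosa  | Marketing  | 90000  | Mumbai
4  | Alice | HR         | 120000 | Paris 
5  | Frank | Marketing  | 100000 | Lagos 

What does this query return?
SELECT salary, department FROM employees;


Projecting columns: salary, department

5 rows:
80000, Research
80000, Design
90000, Marketing
120000, HR
100000, Marketing


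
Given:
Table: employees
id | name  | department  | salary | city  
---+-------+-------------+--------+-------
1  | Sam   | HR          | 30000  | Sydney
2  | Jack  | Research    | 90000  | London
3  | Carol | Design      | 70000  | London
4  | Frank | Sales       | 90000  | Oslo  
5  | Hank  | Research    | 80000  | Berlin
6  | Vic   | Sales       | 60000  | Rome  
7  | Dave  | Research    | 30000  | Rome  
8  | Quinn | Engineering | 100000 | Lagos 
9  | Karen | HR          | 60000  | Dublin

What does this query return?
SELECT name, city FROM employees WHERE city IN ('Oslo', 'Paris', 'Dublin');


Filtering: city IN ('Oslo', 'Paris', 'Dublin')
Matching: 2 rows

2 rows:
Frank, Oslo
Karen, Dublin


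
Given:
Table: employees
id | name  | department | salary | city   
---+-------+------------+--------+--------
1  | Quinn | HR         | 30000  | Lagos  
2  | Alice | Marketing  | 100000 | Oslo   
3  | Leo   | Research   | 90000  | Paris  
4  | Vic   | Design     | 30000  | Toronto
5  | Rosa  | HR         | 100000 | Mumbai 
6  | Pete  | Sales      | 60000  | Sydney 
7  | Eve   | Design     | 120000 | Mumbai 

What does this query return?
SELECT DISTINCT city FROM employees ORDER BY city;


All 'city' values (row order): Lagos, Oslo, Paris, Toronto, Mumbai, Sydney, Mumbai
Removing duplicates leaves 6 unique value(s).

6 values:
Lagos
Mumbai
Oslo
Paris
Sydney
Toronto


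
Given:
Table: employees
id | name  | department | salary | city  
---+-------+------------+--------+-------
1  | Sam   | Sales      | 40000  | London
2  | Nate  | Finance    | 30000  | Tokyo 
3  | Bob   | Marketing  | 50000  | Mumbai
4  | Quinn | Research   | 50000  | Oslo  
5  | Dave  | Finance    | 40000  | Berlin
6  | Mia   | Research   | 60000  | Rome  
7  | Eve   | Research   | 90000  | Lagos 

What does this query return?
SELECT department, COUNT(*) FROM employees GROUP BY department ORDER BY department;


Assigning each row to its department group:
  Sam -> Sales
  Nate -> Finance
  Bob -> Marketing
  Quinn -> Research
  Dave -> Finance
  Mia -> Research
  Eve -> Research


4 groups:
Finance, 2
Marketing, 1
Research, 3
Sales, 1


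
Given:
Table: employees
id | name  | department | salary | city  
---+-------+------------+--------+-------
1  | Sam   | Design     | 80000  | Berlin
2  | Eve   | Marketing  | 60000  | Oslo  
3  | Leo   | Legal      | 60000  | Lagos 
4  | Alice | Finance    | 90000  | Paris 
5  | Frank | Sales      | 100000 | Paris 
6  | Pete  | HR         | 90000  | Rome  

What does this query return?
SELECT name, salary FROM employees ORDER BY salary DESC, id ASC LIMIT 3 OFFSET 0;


Sort by salary DESC (id ASC tiebreak), then skip 0 and take 3
Rows 1 through 3

3 rows:
Frank, 100000
Alice, 90000
Pete, 90000


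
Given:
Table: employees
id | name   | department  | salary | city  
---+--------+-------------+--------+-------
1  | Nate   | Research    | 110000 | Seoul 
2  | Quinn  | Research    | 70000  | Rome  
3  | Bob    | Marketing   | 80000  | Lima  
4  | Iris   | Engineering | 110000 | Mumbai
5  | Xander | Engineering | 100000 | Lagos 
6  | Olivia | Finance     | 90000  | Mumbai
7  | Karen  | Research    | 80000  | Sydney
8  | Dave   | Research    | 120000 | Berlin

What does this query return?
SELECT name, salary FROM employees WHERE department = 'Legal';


Filtering: department = 'Legal'
Matching rows: 0

Empty result set (0 rows)


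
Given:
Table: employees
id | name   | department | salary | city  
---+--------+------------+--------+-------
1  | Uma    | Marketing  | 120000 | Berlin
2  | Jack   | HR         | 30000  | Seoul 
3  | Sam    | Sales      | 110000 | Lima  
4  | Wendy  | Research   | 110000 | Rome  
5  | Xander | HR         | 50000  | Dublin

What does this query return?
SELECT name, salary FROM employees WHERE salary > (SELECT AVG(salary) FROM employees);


Subquery: AVG(salary) = 84000.0
Filtering: salary > 84000.0
  Uma (120000) -> MATCH
  Sam (110000) -> MATCH
  Wendy (110000) -> MATCH


3 rows:
Uma, 120000
Sam, 110000
Wendy, 110000


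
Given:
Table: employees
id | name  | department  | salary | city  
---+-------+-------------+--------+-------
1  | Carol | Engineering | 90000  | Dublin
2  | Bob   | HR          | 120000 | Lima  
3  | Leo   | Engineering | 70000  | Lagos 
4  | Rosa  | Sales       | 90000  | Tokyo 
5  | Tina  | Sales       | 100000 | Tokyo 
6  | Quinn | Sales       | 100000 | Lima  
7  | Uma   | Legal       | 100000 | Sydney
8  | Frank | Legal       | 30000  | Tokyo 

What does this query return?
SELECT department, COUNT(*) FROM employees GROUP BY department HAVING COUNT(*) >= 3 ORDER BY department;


Groups with count >= 3:
  Sales: 3 -> PASS
  Engineering: 2 -> filtered out
  HR: 1 -> filtered out
  Legal: 2 -> filtered out


1 groups:
Sales, 3


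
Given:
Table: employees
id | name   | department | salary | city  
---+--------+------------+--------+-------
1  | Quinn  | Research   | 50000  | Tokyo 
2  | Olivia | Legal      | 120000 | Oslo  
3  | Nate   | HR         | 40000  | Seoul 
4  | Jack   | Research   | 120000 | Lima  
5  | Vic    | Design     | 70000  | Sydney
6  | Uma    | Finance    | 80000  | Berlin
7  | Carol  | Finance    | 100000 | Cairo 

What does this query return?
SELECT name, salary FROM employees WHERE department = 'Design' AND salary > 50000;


Filtering: department = 'Design' AND salary > 50000
Matching: 1 rows

1 rows:
Vic, 70000


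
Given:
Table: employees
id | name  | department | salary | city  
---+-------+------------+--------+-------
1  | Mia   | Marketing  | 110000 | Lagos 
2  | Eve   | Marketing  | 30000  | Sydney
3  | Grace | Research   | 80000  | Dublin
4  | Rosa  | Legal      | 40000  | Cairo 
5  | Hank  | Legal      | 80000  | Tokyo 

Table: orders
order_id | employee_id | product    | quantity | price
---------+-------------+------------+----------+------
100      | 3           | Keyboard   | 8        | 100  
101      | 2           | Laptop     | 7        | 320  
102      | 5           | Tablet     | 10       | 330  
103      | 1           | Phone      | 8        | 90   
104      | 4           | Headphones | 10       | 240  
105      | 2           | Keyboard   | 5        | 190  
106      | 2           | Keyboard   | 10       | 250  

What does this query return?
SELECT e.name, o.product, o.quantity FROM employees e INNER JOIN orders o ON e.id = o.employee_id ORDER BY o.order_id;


Joining employees.id = orders.employee_id:
  employee Grace (id=3) -> order Keyboard
  employee Eve (id=2) -> order Laptop
  employee Hank (id=5) -> order Tablet
  employee Mia (id=1) -> order Phone
  employee Rosa (id=4) -> order Headphones
  employee Eve (id=2) -> order Keyboard
  employee Eve (id=2) -> order Keyboard


7 rows:
Grace, Keyboard, 8
Eve, Laptop, 7
Hank, Tablet, 10
Mia, Phone, 8
Rosa, Headphones, 10
Eve, Keyboard, 5
Eve, Keyboard, 10


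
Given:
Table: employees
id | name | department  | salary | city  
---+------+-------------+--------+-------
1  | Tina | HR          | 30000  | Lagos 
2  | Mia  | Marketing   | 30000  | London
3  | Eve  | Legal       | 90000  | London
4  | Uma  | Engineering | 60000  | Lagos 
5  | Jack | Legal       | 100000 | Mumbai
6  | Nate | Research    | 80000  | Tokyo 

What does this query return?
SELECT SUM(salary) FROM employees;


SUM(salary) = 30000 + 30000 + 90000 + 60000 + 100000 + 80000 = 390000

390000


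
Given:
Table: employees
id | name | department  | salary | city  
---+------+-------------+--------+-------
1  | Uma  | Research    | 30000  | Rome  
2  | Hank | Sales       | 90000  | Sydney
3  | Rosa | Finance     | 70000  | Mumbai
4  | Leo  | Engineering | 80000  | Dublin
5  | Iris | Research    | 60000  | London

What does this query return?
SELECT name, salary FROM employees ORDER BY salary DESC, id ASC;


Sorting by salary DESC, then id ASC for ties

5 rows:
Hank, 90000
Leo, 80000
Rosa, 70000
Iris, 60000
Uma, 30000


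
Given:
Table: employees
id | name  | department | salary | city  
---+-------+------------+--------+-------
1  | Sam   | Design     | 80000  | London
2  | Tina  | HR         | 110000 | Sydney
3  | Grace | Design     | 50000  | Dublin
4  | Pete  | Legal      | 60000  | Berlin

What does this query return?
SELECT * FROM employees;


SELECT * returns all 4 rows with all columns

4 rows:
1, Sam, Design, 80000, London
2, Tina, HR, 110000, Sydney
3, Grace, Design, 50000, Dublin
4, Pete, Legal, 60000, Berlin


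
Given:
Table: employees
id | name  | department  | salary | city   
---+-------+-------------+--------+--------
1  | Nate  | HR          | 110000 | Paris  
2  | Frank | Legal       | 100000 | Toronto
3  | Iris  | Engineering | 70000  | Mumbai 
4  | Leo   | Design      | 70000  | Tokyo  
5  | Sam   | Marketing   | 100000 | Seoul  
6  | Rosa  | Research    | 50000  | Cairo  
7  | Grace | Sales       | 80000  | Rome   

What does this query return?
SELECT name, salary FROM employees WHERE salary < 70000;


Filtering: salary < 70000
Matching: 1 rows

1 rows:
Rosa, 50000


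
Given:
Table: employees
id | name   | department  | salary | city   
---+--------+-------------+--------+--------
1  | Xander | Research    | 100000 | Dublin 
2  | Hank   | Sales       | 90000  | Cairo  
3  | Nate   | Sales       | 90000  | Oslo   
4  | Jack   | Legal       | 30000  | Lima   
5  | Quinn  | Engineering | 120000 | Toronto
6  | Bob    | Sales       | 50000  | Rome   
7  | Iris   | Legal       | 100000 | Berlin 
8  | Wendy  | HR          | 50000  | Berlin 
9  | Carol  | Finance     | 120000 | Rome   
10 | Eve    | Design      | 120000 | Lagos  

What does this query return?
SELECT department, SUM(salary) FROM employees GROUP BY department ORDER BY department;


Summing salary within each department:
  Design: 120000 = 120000
  Engineering: 120000 = 120000
  Finance: 120000 = 120000
  HR: 50000 = 50000
  Legal: 30000 + 100000 = 130000
  Research: 100000 = 100000
  Sales: 90000 + 90000 + 50000 = 230000


7 groups:
Design, 120000
Engineering, 120000
Finance, 120000
HR, 50000
Legal, 130000
Research, 100000
Sales, 230000


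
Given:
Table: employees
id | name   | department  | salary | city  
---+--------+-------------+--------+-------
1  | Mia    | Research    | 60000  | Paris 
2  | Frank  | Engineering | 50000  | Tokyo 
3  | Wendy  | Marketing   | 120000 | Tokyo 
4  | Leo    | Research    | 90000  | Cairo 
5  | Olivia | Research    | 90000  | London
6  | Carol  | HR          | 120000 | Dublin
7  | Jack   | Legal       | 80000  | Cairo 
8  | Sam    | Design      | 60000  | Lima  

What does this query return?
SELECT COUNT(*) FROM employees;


COUNT(*) counts all rows

8


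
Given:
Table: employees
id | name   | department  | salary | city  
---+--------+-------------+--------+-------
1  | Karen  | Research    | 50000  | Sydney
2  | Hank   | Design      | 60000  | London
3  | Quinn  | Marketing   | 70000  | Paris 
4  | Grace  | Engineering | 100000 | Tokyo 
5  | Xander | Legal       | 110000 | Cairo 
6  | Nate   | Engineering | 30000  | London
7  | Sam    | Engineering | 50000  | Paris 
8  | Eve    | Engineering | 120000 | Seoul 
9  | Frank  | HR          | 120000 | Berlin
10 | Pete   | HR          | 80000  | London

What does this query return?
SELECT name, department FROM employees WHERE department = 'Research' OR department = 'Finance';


Filtering: department = 'Research' OR 'Finance'
Matching: 1 rows

1 rows:
Karen, Research


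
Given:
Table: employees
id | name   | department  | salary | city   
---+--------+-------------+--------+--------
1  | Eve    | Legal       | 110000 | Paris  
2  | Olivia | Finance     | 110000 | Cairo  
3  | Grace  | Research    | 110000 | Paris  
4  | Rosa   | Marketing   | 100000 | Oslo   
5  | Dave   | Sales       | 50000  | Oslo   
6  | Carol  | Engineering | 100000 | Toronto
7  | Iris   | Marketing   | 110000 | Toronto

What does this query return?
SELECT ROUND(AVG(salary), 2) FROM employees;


SUM(salary) = 690000
COUNT = 7
ROUND(AVG, 2) = ROUND(690000 / 7, 2) = 98571.43

98571.43


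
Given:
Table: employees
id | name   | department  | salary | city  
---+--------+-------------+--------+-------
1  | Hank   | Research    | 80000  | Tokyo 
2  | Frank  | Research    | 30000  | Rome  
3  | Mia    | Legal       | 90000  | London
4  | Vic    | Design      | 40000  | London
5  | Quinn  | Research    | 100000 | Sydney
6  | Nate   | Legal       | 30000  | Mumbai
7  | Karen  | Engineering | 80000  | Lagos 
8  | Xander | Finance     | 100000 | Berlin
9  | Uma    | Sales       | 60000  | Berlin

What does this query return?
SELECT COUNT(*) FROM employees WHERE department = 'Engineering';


Counting rows where department = 'Engineering'
  Karen -> MATCH


1
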